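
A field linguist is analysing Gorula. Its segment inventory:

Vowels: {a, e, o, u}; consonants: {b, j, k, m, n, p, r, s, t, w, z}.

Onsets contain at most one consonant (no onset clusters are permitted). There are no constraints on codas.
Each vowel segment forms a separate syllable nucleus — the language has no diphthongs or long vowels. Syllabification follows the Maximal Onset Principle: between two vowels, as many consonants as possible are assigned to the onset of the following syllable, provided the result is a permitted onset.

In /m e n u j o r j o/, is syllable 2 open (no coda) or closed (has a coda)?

The vowels are e, u, o, o — 4 nuclei, so 4 syllables.
/e…u/ gap (V1→V2): /n/ → onset of the next syllable (single consonants are always licit onsets).
/u…o/ gap (V2→V3): /j/ → onset of the next syllable (single consonants are always licit onsets).
/o…o/ gap (V3→V4): /rj/; trying suffixes from longest down, /j/ is the first permitted one, so coda /r/ | onset /j/.
So the parse is me.nu.jor.jo.
Syllable 2 is /nu/; it ends in its nucleus with no coda, so it is open.

open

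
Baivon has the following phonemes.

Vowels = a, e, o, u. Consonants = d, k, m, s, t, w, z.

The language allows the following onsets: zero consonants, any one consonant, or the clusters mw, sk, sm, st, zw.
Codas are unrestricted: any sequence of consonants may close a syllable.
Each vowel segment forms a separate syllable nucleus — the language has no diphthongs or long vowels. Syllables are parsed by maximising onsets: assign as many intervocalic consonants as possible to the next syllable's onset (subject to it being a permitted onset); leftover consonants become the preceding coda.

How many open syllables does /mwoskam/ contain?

1

Nuclei (vowels): o, a → 2 syllables.
/o…a/ gap (V1→V2): /sk/ — entire cluster is a permitted onset → onset /sk/, coda ∅.
Syllabification: mwo.skam.
Classifying each syllable: /mwo/ (open), /skam/ (closed).
Open syllables: 1.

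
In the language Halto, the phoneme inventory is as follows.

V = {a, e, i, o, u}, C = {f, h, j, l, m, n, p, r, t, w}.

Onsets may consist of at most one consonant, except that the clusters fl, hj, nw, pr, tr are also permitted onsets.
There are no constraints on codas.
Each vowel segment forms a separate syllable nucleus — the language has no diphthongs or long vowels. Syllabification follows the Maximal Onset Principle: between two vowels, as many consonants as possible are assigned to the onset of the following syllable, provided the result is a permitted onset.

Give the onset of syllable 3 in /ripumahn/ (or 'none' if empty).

Nuclei (vowels): i, u, a → 3 syllables.
σ1/σ2 boundary: /p/ → onset of the next syllable (single consonants are always licit onsets).
σ2/σ3 boundary: /m/ is a single consonant, so it becomes the next onset.
So the parse is ri.pu.mahn.
Syllable 3 is /mahn/: onset /m/, nucleus /a/, coda /hn/.

m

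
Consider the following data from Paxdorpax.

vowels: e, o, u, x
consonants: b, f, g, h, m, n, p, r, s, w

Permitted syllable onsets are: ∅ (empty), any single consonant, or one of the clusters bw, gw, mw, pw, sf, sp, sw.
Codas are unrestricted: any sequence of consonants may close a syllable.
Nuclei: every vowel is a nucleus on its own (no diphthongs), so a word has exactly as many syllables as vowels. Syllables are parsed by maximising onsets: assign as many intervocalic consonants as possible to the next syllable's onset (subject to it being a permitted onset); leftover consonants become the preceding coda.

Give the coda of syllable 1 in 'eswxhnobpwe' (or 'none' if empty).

Nuclei (vowels): e, x, o, e → 4 syllables.
Between /e/ (V1) and /x/ (V2): cluster /sw/ — /sw/ is itself a permitted onset, so the whole cluster goes right; preceding coda = ∅.
Between /x/ (V2) and /o/ (V3): /hn/ splits as /h/ + /n/ (/n/ is the longest suffix that is a licit onset).
Between /o/ (V3) and /e/ (V4): /bpw/ splits as /b/ + /pw/ (/pw/ is the longest suffix that is a licit onset).
So the parse is e.swxh.nob.pwe.
Syllable 1 is /e/: onset ∅, nucleus /e/, coda ∅.

none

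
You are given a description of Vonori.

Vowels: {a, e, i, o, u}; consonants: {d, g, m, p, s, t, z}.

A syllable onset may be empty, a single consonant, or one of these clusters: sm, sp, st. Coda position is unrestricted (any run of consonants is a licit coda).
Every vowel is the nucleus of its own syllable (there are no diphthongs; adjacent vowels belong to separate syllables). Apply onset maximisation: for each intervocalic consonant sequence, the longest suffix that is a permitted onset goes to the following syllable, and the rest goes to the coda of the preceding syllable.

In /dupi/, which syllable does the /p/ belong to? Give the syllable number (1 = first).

2

The vowels are u, i — 2 nuclei, so 2 syllables.
σ1/σ2 boundary: /p/ is a single consonant, so it becomes the next onset.
Putting it together: du.pi.
The /p/ is in the onset of syllable 2 (/pi/).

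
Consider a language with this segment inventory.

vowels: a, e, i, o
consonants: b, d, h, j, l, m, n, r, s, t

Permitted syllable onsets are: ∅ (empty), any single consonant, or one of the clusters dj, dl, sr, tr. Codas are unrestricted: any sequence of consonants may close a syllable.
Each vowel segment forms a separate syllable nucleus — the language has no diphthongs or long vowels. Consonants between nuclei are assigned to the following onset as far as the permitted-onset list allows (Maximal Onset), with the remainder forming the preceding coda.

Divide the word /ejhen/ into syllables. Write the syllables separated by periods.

The vowels are e, e — 2 nuclei, so 2 syllables.
V1 /e/ – V2 /e/: /jh/ — longest licit onset from the right is /h/, leaving /j/ as coda.

ej.hen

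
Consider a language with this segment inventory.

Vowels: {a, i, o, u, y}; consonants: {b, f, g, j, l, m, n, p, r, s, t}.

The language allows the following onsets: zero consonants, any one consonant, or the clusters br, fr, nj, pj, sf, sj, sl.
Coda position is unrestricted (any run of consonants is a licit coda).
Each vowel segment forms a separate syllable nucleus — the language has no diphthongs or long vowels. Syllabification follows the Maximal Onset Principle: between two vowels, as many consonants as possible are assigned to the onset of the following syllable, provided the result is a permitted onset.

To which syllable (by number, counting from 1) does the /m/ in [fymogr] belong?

Vowels present: y, o; each is a nucleus, giving 2 syllables.
σ1/σ2 boundary: /m/ → onset of the next syllable (single consonants are always licit onsets).
So the parse is fy.mogr.
The /m/ is in the onset of syllable 2 (/mogr/).

2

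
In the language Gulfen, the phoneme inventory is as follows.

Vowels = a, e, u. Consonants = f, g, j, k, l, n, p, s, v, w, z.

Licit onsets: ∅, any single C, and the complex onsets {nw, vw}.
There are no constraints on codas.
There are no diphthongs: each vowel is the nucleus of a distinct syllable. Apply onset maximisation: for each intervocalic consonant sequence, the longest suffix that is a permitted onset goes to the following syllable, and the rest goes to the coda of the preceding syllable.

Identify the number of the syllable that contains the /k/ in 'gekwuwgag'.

The vowels are e, u, a — 3 nuclei, so 3 syllables.
/e…u/ gap (V1→V2): /kw/; trying suffixes from longest down, /w/ is the first permitted one, so coda /k/ | onset /w/.
/u…a/ gap (V2→V3): cluster /wg/ — the longest permitted-onset suffix is /g/; onset = /g/, preceding coda = /w/.
Putting it together: gek.wuw.gag.
The /k/ is in the coda of syllable 1 (/gek/).

1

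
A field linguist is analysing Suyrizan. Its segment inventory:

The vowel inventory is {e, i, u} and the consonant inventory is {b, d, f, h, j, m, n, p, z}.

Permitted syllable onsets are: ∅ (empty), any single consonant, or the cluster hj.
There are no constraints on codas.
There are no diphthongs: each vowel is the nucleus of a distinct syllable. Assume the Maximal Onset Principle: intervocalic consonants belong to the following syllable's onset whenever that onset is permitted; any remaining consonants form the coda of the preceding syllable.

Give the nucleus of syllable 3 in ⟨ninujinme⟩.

Nuclei (vowels): i, u, i, e → 4 syllables.
The third nucleus (vowel 3 from the left) is /i/.

i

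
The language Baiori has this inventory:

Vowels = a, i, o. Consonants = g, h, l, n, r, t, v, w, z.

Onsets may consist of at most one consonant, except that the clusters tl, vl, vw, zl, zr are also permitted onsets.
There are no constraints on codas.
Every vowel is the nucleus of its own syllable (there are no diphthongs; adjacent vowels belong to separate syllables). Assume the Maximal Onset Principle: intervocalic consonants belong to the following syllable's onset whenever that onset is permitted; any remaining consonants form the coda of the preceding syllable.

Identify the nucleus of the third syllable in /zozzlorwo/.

The vowels are o, o, o — 3 nuclei, so 3 syllables.
The third nucleus (vowel 3 from the left) is /o/.

o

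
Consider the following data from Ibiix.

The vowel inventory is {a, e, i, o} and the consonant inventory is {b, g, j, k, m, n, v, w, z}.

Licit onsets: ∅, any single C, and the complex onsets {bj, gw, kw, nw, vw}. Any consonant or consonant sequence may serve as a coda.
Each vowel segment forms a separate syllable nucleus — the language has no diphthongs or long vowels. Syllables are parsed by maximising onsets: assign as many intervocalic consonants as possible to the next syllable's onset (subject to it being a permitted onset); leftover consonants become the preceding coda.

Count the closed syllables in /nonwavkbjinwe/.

1

The vowels are o, a, i, e — 4 nuclei, so 4 syllables.
/o…a/ gap (V1→V2): /nw/ — entire cluster is a permitted onset → onset /nw/, coda ∅.
/a…i/ gap (V2→V3): /vkbj/; trying suffixes from longest down, /bj/ is the first permitted one, so coda /vk/ | onset /bj/.
/i…e/ gap (V3→V4): cluster /nw/ — /nw/ is itself a permitted onset, so the whole cluster goes right; preceding coda = ∅.
Putting it together: no.nwavk.bji.nwe.
Classifying each syllable: /no/ (open), /nwavk/ (closed), /bji/ (open), /nwe/ (open).
Closed syllables: 1.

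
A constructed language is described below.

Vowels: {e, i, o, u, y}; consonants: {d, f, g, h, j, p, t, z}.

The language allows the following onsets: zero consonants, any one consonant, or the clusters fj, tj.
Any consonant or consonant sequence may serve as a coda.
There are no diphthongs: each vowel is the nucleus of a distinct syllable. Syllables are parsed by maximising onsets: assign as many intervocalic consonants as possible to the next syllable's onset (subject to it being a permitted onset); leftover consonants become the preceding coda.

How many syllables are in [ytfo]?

Vowels present: y, o; each is a nucleus, giving 2 syllables.

2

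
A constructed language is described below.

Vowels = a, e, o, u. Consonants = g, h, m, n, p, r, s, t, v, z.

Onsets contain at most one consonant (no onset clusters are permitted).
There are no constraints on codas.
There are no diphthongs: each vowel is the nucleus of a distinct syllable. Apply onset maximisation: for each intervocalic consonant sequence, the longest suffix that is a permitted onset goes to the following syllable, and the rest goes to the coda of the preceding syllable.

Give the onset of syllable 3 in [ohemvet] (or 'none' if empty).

v

Vowels present: o, e, e; each is a nucleus, giving 3 syllables.
Between /o/ (V1) and /e/ (V2): just /h/ — single C goes to the following onset.
Between /e/ (V2) and /e/ (V3): cluster /mv/ — the longest permitted-onset suffix is /v/; onset = /v/, preceding coda = /m/.
So the parse is o.hem.vet.
Syllable 3 is /vet/: onset /v/, nucleus /e/, coda /t/.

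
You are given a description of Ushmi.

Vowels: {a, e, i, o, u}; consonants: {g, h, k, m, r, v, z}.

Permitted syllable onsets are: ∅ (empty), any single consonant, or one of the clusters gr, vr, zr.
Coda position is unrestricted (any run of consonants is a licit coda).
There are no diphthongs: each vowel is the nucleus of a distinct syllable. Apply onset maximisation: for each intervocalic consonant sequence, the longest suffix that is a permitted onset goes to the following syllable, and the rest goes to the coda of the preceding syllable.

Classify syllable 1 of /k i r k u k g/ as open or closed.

closed

Nuclei (vowels): i, u → 2 syllables.
/i…u/ gap (V1→V2): /rk/ — longest licit onset from the right is /k/, leaving /r/ as coda.
Syllabification: kir.kukg.
Syllable 1 is /kir/ with coda /r/, so it is closed.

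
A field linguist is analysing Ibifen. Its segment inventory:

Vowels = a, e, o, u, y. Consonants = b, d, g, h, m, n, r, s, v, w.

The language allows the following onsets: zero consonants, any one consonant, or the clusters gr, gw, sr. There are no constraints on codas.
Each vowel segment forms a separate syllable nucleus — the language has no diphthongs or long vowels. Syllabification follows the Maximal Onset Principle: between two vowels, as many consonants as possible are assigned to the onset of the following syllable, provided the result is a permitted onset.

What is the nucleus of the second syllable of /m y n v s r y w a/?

The vowels are y, y, a — 3 nuclei, so 3 syllables.
The second nucleus (vowel 2 from the left) is /y/.

y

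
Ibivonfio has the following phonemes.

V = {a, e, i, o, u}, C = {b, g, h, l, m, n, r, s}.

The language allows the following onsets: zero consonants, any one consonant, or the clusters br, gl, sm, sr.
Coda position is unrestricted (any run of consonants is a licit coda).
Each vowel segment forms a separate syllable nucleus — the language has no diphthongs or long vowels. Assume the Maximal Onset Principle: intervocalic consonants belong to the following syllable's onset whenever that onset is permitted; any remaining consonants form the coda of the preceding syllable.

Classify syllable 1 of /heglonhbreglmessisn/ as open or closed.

open

Nuclei (vowels): e, o, e, e, i → 5 syllables.
σ1/σ2 boundary: cluster /gl/ — /gl/ is itself a permitted onset, so the whole cluster goes right; preceding coda = ∅.
σ2/σ3 boundary: /nhbr/ — longest licit onset from the right is /br/, leaving /nh/ as coda.
σ3/σ4 boundary: /glm/ splits as /gl/ + /m/ (/m/ is the longest suffix that is a licit onset).
σ4/σ5 boundary: cluster /ss/ — the longest permitted-onset suffix is /s/; onset = /s/, preceding coda = /s/.
Syllabification: he.glonh.bregl.mes.sisn.
Syllable 1 is /he/; it ends in its nucleus with no coda, so it is open.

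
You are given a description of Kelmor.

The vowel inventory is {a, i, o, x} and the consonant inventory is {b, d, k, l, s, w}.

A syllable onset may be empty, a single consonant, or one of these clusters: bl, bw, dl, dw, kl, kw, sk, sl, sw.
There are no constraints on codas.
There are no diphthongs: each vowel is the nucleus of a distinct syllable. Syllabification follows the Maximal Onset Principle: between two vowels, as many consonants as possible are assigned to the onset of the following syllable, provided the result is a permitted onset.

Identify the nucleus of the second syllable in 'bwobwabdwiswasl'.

Vowels present: o, a, i, a; each is a nucleus, giving 4 syllables.
The second nucleus (vowel 2 from the left) is /a/.

a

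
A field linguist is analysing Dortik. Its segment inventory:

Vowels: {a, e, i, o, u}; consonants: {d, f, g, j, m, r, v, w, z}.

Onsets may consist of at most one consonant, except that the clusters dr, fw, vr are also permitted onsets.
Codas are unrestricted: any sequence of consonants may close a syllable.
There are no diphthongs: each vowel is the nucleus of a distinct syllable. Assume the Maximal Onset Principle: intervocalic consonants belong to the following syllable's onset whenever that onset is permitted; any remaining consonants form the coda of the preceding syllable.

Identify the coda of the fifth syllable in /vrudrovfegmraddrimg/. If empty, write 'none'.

Nuclei (vowels): u, o, e, a, i → 5 syllables.
V1 /u/ – V2 /o/: /dr/ — entire cluster is a permitted onset → onset /dr/, coda ∅.
V2 /o/ – V3 /e/: /vf/; trying suffixes from longest down, /f/ is the first permitted one, so coda /v/ | onset /f/.
V3 /e/ – V4 /a/: /gmr/ splits as /gm/ + /r/ (/r/ is the longest suffix that is a licit onset).
V4 /a/ – V5 /i/: /ddr/ — longest licit onset from the right is /dr/, leaving /d/ as coda.
Result: vru.drov.fegm.rad.drimg.
Syllable 5 is /drimg/: onset /dr/, nucleus /i/, coda /mg/.

mg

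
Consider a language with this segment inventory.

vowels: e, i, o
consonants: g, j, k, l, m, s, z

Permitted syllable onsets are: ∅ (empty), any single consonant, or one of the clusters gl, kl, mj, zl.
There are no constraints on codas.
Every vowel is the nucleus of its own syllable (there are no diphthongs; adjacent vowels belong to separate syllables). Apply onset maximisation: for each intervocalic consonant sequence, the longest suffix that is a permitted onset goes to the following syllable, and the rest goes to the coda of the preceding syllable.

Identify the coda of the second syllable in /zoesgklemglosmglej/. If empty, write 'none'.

The vowels are o, e, e, o, e — 5 nuclei, so 5 syllables.
V1 /o/ – V2 /e/: nothing intervenes; syllable break is V.V.
V2 /e/ – V3 /e/: cluster /sgkl/ — the longest permitted-onset suffix is /kl/; onset = /kl/, preceding coda = /sg/.
V3 /e/ – V4 /o/: /mgl/; trying suffixes from longest down, /gl/ is the first permitted one, so coda /m/ | onset /gl/.
V4 /o/ – V5 /e/: /smgl/; trying suffixes from longest down, /gl/ is the first permitted one, so coda /sm/ | onset /gl/.
Putting it together: zo.esg.klem.glosm.glej.
Syllable 2 is /esg/: onset ∅, nucleus /e/, coda /sg/.

sg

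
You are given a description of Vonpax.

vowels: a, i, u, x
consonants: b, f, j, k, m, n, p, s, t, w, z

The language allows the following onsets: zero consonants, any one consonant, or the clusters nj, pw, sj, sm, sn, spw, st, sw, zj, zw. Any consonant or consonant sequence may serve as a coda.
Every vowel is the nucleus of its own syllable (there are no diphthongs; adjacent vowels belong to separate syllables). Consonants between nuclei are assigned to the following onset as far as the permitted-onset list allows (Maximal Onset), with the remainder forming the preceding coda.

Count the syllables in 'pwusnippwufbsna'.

4

The vowels are u, i, u, a — 4 nuclei, so 4 syllables.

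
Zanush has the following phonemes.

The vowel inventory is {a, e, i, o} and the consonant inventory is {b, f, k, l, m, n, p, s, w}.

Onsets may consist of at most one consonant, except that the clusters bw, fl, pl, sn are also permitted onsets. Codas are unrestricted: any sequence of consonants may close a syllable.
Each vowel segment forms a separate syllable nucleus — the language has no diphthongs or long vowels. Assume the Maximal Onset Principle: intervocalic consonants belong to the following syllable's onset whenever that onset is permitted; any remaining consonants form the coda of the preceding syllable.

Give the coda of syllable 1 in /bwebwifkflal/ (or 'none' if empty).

The vowels are e, i, a — 3 nuclei, so 3 syllables.
Between /e/ (V1) and /i/ (V2): /bw/ — entire cluster is a permitted onset → onset /bw/, coda ∅.
Between /i/ (V2) and /a/ (V3): cluster /fkfl/ — the longest permitted-onset suffix is /fl/; onset = /fl/, preceding coda = /fk/.
Syllabification: bwe.bwifk.flal.
Syllable 1 is /bwe/: onset /bw/, nucleus /e/, coda ∅.

none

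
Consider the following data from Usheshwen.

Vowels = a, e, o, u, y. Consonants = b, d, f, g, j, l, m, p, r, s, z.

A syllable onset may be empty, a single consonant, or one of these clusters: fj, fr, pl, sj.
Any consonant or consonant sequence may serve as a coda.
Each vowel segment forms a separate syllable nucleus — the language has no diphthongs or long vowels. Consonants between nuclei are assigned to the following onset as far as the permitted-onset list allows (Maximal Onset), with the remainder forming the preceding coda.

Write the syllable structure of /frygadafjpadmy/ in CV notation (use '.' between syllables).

Vowels present: y, a, a, a, y; each is a nucleus, giving 5 syllables.
Between /y/ (V1) and /a/ (V2): /g/ is a single consonant, so it becomes the next onset.
Between /a/ (V2) and /a/ (V3): /d/ is a single consonant, so it becomes the next onset.
Between /a/ (V3) and /a/ (V4): cluster /fjp/ — the longest permitted-onset suffix is /p/; onset = /p/, preceding coda = /fj/.
Between /a/ (V4) and /y/ (V5): /dm/ — longest licit onset from the right is /m/, leaving /d/ as coda.
Result: fry.ga.dafj.pad.my.
Mapping each syllable to C/V: /fry/ → CCV, /ga/ → CV, /dafj/ → CVCC, /pad/ → CVC, /my/ → CV.

CCV.CV.CVCC.CVC.CV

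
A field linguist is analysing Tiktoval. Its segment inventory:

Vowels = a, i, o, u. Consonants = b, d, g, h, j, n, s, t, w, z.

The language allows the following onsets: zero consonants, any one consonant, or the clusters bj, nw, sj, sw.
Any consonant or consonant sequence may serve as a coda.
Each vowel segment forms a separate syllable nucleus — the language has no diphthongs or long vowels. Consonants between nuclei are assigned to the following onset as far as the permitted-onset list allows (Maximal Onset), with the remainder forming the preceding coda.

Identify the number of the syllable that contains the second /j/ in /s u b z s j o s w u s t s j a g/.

4

Nuclei (vowels): u, o, u, a → 4 syllables.
/u…o/ gap (V1→V2): cluster /bzsj/ — the longest permitted-onset suffix is /sj/; onset = /sj/, preceding coda = /bz/.
/o…u/ gap (V2→V3): /sw/ is a licit onset in full, so it all attaches to the next syllable.
/u…a/ gap (V3→V4): /stsj/; trying suffixes from longest down, /sj/ is the first permitted one, so coda /st/ | onset /sj/.
Result: subz.sjo.swust.sjag.
The second /j/ is in the onset of syllable 4 (/sjag/).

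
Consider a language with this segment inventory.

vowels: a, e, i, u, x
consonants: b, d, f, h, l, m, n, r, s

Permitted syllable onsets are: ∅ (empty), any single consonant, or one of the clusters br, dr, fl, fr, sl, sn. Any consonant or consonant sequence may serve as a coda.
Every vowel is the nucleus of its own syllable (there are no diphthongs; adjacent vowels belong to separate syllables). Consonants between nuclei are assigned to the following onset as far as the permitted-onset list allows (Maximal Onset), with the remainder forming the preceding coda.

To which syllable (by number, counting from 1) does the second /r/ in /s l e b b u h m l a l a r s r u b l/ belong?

Nuclei (vowels): e, u, a, a, u → 5 syllables.
Between /e/ (V1) and /u/ (V2): /bb/ splits as /b/ + /b/ (/b/ is the longest suffix that is a licit onset).
Between /u/ (V2) and /a/ (V3): /hml/ splits as /hm/ + /l/ (/l/ is the longest suffix that is a licit onset).
Between /a/ (V3) and /a/ (V4): just /l/ — single C goes to the following onset.
Between /a/ (V4) and /u/ (V5): /rsr/; trying suffixes from longest down, /r/ is the first permitted one, so coda /rs/ | onset /r/.
Syllabification: sleb.buhm.la.lars.rubl.
The second /r/ is in the onset of syllable 5 (/rubl/).

5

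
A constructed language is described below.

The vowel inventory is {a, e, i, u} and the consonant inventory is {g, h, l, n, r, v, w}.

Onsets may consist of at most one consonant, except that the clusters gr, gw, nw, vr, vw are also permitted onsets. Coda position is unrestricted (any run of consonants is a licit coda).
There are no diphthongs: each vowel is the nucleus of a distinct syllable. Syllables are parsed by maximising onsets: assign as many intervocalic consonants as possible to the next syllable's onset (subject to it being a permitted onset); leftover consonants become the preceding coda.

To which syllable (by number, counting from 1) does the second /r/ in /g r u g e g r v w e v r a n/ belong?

2

Vowels present: u, e, e, a; each is a nucleus, giving 4 syllables.
Between /u/ (V1) and /e/ (V2): /g/ is a single consonant, so it becomes the next onset.
Between /e/ (V2) and /e/ (V3): /grvw/ — longest licit onset from the right is /vw/, leaving /gr/ as coda.
Between /e/ (V3) and /a/ (V4): cluster /vr/ — /vr/ is itself a permitted onset, so the whole cluster goes right; preceding coda = ∅.
Putting it together: gru.gegr.vwe.vran.
The second /r/ is in the coda of syllable 2 (/gegr/).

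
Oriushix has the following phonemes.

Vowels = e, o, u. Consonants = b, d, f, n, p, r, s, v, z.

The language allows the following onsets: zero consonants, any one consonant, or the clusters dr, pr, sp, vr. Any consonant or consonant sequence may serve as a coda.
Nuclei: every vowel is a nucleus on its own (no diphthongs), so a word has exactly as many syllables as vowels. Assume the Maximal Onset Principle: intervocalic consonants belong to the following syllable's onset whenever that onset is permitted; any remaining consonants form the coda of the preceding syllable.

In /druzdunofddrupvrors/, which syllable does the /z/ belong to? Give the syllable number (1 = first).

1

The vowels are u, u, o, u, o — 5 nuclei, so 5 syllables.
V1 /u/ – V2 /u/: cluster /zd/ — the longest permitted-onset suffix is /d/; onset = /d/, preceding coda = /z/.
V2 /u/ – V3 /o/: /n/ is a single consonant, so it becomes the next onset.
V3 /o/ – V4 /u/: /fddr/; trying suffixes from longest down, /dr/ is the first permitted one, so coda /fd/ | onset /dr/.
V4 /u/ – V5 /o/: cluster /pvr/ — the longest permitted-onset suffix is /vr/; onset = /vr/, preceding coda = /p/.
Syllabification: druz.du.nofd.drup.vrors.
The /z/ is in the coda of syllable 1 (/druz/).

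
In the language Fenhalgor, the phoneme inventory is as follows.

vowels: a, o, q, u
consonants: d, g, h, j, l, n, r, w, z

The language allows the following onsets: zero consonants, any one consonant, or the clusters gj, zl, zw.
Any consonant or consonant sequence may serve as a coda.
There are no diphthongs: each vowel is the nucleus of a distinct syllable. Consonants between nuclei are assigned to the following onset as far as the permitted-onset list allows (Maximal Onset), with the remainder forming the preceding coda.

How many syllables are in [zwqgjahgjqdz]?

3

Vowels present: q, a, q; each is a nucleus, giving 3 syllables.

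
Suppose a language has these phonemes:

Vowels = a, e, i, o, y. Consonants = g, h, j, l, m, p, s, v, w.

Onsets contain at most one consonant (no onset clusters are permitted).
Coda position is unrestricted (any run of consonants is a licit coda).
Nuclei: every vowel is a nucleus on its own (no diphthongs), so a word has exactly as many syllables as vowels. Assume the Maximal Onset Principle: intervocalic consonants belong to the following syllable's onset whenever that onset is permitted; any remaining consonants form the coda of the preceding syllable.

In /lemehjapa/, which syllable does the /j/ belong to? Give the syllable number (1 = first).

3

Vowels present: e, e, a, a; each is a nucleus, giving 4 syllables.
Between /e/ (V1) and /e/ (V2): /m/ → onset of the next syllable (single consonants are always licit onsets).
Between /e/ (V2) and /a/ (V3): /hj/ splits as /h/ + /j/ (/j/ is the longest suffix that is a licit onset).
Between /a/ (V3) and /a/ (V4): just /p/ — single C goes to the following onset.
Putting it together: le.meh.ja.pa.
The /j/ is in the onset of syllable 3 (/ja/).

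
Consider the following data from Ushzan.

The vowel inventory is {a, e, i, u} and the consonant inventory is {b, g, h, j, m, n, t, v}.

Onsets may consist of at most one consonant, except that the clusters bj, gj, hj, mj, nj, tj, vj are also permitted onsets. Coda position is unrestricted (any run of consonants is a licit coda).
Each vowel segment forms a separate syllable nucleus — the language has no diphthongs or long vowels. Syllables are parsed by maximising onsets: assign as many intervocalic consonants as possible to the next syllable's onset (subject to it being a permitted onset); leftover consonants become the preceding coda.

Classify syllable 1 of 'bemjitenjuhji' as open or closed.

The vowels are e, i, e, u, i — 5 nuclei, so 5 syllables.
V1 /e/ – V2 /i/: /mj/ is a licit onset in full, so it all attaches to the next syllable.
V2 /i/ – V3 /e/: /t/ is a single consonant, so it becomes the next onset.
V3 /e/ – V4 /u/: /nj/ — entire cluster is a permitted onset → onset /nj/, coda ∅.
V4 /u/ – V5 /i/: /hj/ — entire cluster is a permitted onset → onset /hj/, coda ∅.
Putting it together: be.mji.te.nju.hji.
Syllable 1 is /be/; it ends in its nucleus with no coda, so it is open.

open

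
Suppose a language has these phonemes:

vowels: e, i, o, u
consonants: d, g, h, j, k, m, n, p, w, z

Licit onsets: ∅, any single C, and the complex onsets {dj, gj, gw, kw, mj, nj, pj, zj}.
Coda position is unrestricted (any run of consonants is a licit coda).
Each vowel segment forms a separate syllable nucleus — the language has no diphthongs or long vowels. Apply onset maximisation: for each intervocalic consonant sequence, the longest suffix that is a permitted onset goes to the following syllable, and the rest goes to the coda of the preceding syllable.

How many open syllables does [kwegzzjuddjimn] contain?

The vowels are e, u, i — 3 nuclei, so 3 syllables.
Between /e/ (V1) and /u/ (V2): /gzzj/ — longest licit onset from the right is /zj/, leaving /gz/ as coda.
Between /u/ (V2) and /i/ (V3): /ddj/; trying suffixes from longest down, /dj/ is the first permitted one, so coda /d/ | onset /dj/.
So the parse is kwegz.zjud.djimn.
Classifying each syllable: /kwegz/ (closed), /zjud/ (closed), /djimn/ (closed).
Open syllables: 0.

0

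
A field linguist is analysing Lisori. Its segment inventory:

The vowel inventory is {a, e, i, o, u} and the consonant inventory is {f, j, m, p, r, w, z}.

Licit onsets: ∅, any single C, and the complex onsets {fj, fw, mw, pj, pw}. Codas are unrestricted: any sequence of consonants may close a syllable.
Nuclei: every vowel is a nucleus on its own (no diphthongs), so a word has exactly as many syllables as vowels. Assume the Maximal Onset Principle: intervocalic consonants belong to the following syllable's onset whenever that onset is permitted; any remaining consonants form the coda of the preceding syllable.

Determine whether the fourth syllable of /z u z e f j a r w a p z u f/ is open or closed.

closed

Nuclei (vowels): u, e, a, a, u → 5 syllables.
Between /u/ (V1) and /e/ (V2): just /z/ — single C goes to the following onset.
Between /e/ (V2) and /a/ (V3): /fj/ — entire cluster is a permitted onset → onset /fj/, coda ∅.
Between /a/ (V3) and /a/ (V4): cluster /rw/ — the longest permitted-onset suffix is /w/; onset = /w/, preceding coda = /r/.
Between /a/ (V4) and /u/ (V5): /pz/ — longest licit onset from the right is /z/, leaving /p/ as coda.
Putting it together: zu.ze.fjar.wap.zuf.
Syllable 4 is /wap/ with coda /p/, so it is closed.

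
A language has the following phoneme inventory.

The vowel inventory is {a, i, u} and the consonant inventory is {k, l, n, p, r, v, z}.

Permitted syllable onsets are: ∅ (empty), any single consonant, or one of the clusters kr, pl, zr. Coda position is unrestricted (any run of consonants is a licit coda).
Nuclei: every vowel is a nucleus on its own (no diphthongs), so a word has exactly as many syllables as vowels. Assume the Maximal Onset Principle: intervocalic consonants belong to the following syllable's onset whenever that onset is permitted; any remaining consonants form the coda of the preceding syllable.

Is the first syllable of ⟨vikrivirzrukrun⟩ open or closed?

open

Vowels present: i, i, i, u, u; each is a nucleus, giving 5 syllables.
V1 /i/ – V2 /i/: /kr/ — entire cluster is a permitted onset → onset /kr/, coda ∅.
V2 /i/ – V3 /i/: just /v/ — single C goes to the following onset.
V3 /i/ – V4 /u/: cluster /rzr/ — the longest permitted-onset suffix is /zr/; onset = /zr/, preceding coda = /r/.
V4 /u/ – V5 /u/: cluster /kr/ — /kr/ is itself a permitted onset, so the whole cluster goes right; preceding coda = ∅.
Putting it together: vi.kri.vir.zru.krun.
Syllable 1 is /vi/; it ends in its nucleus with no coda, so it is open.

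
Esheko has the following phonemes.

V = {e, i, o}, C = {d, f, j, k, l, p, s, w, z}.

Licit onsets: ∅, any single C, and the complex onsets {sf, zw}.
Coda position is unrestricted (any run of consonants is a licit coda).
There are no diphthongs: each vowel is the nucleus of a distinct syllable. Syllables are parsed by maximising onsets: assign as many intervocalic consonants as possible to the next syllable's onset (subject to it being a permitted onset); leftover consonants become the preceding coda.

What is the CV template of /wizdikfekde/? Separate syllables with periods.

Nuclei (vowels): i, i, e, e → 4 syllables.
Between /i/ (V1) and /i/ (V2): /zd/ — longest licit onset from the right is /d/, leaving /z/ as coda.
Between /i/ (V2) and /e/ (V3): /kf/ — longest licit onset from the right is /f/, leaving /k/ as coda.
Between /e/ (V3) and /e/ (V4): /kd/; trying suffixes from longest down, /d/ is the first permitted one, so coda /k/ | onset /d/.
So the parse is wiz.dik.fek.de.
Mapping each syllable to C/V: /wiz/ → CVC, /dik/ → CVC, /fek/ → CVC, /de/ → CV.

CVC.CVC.CVC.CV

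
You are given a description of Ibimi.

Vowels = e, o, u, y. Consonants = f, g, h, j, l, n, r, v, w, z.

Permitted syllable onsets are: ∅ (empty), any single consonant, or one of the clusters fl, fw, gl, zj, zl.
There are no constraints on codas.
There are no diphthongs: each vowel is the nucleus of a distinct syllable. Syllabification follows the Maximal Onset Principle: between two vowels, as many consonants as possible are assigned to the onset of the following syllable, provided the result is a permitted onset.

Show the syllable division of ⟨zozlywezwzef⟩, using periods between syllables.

zo.zly.wezw.zef

The vowels are o, y, e, e — 4 nuclei, so 4 syllables.
/o…y/ gap (V1→V2): /zl/ is a licit onset in full, so it all attaches to the next syllable.
/y…e/ gap (V2→V3): /w/ is a single consonant, so it becomes the next onset.
/e…e/ gap (V3→V4): /zwz/; trying suffixes from longest down, /z/ is the first permitted one, so coda /zw/ | onset /z/.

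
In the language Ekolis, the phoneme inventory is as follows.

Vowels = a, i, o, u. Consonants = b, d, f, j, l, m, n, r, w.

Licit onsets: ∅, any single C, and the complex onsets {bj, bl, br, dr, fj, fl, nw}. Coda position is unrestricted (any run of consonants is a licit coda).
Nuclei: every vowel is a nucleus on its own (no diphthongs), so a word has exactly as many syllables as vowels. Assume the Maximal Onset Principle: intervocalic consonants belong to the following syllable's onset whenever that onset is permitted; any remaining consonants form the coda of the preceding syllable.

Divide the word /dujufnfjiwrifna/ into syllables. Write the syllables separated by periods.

Vowels present: u, u, i, i, a; each is a nucleus, giving 5 syllables.
Between /u/ (V1) and /u/ (V2): /j/ is a single consonant, so it becomes the next onset.
Between /u/ (V2) and /i/ (V3): /fnfj/ — longest licit onset from the right is /fj/, leaving /fn/ as coda.
Between /i/ (V3) and /i/ (V4): /wr/; trying suffixes from longest down, /r/ is the first permitted one, so coda /w/ | onset /r/.
Between /i/ (V4) and /a/ (V5): /fn/ splits as /f/ + /n/ (/n/ is the longest suffix that is a licit onset).

du.jufn.fjiw.rif.na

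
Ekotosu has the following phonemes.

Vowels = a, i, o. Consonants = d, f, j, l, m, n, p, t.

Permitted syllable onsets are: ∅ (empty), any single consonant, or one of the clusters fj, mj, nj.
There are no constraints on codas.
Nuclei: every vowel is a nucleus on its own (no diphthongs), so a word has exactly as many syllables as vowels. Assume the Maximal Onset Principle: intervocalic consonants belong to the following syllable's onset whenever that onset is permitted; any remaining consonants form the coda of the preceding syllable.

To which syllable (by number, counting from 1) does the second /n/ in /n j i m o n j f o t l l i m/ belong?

Vowels present: i, o, o, i; each is a nucleus, giving 4 syllables.
σ1/σ2 boundary: /m/ → onset of the next syllable (single consonants are always licit onsets).
σ2/σ3 boundary: /njf/ — longest licit onset from the right is /f/, leaving /nj/ as coda.
σ3/σ4 boundary: /tll/ splits as /tl/ + /l/ (/l/ is the longest suffix that is a licit onset).
Result: nji.monj.fotl.lim.
The second /n/ is in the coda of syllable 2 (/monj/).

2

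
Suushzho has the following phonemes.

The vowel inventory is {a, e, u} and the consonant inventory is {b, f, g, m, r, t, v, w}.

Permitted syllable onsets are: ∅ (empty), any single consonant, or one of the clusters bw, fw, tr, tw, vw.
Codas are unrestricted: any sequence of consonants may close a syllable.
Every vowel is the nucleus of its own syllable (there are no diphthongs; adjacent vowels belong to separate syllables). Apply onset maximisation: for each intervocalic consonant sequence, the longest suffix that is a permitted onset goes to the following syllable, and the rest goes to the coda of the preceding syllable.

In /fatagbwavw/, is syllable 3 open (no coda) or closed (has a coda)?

Vowels present: a, a, a; each is a nucleus, giving 3 syllables.
V1 /a/ – V2 /a/: just /t/ — single C goes to the following onset.
V2 /a/ – V3 /a/: /gbw/ splits as /g/ + /bw/ (/bw/ is the longest suffix that is a licit onset).
Syllabification: fa.tag.bwavw.
Syllable 3 is /bwavw/ with coda /vw/, so it is closed.

closed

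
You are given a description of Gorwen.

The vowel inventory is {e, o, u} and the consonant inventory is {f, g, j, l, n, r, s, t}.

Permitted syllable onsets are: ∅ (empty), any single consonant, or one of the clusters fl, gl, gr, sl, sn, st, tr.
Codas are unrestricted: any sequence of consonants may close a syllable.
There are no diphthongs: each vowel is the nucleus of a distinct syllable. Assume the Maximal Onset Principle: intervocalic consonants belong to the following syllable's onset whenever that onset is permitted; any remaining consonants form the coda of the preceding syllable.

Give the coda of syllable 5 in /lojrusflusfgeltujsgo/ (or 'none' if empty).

js

Nuclei (vowels): o, u, u, e, u, o → 6 syllables.
σ1/σ2 boundary: /jr/ — longest licit onset from the right is /r/, leaving /j/ as coda.
σ2/σ3 boundary: /sfl/; trying suffixes from longest down, /fl/ is the first permitted one, so coda /s/ | onset /fl/.
σ3/σ4 boundary: cluster /sfg/ — the longest permitted-onset suffix is /g/; onset = /g/, preceding coda = /sf/.
σ4/σ5 boundary: cluster /lt/ — the longest permitted-onset suffix is /t/; onset = /t/, preceding coda = /l/.
σ5/σ6 boundary: /jsg/ — longest licit onset from the right is /g/, leaving /js/ as coda.
Syllabification: loj.rus.flusf.gel.tujs.go.
Syllable 5 is /tujs/: onset /t/, nucleus /u/, coda /js/.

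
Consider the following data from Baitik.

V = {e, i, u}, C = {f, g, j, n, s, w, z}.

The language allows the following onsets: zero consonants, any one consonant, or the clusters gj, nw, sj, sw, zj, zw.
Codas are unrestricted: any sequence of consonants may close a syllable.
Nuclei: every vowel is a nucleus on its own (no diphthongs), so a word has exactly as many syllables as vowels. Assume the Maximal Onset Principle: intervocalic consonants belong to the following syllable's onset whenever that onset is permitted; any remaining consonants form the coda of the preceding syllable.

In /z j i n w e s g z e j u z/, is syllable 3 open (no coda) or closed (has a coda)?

open

Nuclei (vowels): i, e, e, u → 4 syllables.
σ1/σ2 boundary: /nw/ — entire cluster is a permitted onset → onset /nw/, coda ∅.
σ2/σ3 boundary: /sgz/ splits as /sg/ + /z/ (/z/ is the longest suffix that is a licit onset).
σ3/σ4 boundary: just /j/ — single C goes to the following onset.
Putting it together: zji.nwesg.ze.juz.
Syllable 3 is /ze/; it ends in its nucleus with no coda, so it is open.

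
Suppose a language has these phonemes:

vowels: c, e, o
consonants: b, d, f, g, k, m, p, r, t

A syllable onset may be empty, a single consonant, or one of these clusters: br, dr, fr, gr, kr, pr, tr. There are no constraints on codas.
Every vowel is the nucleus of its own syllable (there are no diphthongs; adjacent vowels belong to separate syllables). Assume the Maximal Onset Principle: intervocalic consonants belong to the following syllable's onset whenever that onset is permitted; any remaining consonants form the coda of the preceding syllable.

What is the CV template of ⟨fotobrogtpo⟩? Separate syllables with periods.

CV.CV.CCVCC.CV

The vowels are o, o, o, o — 4 nuclei, so 4 syllables.
Between /o/ (V1) and /o/ (V2): /t/ → onset of the next syllable (single consonants are always licit onsets).
Between /o/ (V2) and /o/ (V3): cluster /br/ — /br/ is itself a permitted onset, so the whole cluster goes right; preceding coda = ∅.
Between /o/ (V3) and /o/ (V4): /gtp/ splits as /gt/ + /p/ (/p/ is the longest suffix that is a licit onset).
Result: fo.to.brogt.po.
Mapping each syllable to C/V: /fo/ → CV, /to/ → CV, /brogt/ → CCVCC, /po/ → CV.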